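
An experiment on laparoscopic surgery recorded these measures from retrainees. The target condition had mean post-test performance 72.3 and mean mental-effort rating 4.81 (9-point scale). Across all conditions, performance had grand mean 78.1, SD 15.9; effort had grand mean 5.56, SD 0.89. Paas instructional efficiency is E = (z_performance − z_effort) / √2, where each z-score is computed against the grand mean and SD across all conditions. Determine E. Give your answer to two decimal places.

z_performance = (72.3 − 78.1) / 15.9 = -5.8000 / 15.9 = -0.3648.
z_effort = (4.81 − 5.56) / 0.89 = -0.7500 / 0.89 = -0.8427.
z_P − z_E = -0.3648 − (-0.8427) = 0.4779.
E = 0.4779 / √2 = 0.4779 / 1.41421 = 0.3379 ≈ 0.34.

0.34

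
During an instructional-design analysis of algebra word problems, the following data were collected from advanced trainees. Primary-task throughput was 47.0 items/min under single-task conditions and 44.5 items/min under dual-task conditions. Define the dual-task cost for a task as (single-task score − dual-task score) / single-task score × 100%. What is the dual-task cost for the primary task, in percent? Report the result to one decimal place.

Cost = (47.0 − 44.5) / 47.0 × 100%
     = 2.5000 / 47.0 × 100% = 5.3191%.
≈ 5.3%.

5.3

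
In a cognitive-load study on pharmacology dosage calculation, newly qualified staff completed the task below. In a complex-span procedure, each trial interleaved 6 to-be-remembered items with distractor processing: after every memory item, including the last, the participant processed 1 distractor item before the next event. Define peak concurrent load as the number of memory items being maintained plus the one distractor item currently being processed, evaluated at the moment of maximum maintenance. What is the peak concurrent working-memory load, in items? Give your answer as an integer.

7

Maintenance is greatest during the distractor(s) after memory item 6: all 6 memory items are being held.
One distractor item is concurrently being processed.
Peak concurrent load = 6 + 1 = 7 items.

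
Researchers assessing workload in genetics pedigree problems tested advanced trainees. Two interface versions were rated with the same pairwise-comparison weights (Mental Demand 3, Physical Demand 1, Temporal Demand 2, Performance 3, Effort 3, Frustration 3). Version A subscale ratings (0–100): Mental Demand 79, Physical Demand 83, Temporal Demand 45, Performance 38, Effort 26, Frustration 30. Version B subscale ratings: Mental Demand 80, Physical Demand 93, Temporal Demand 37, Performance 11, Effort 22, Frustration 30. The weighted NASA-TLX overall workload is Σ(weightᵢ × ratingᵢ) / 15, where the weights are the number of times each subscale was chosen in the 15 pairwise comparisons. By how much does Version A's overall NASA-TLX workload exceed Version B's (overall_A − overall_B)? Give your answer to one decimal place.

6.4

Version A weighted sum = 3·79 + 1·83 + 2·45 + 3·38 + 3·26 + 3·30 = 237 + 83 + 90 + 114 + 78 + 90 = 692; overall_A = 692/15 = 46.1333.
Version B weighted sum = 3·80 + 1·93 + 2·37 + 3·11 + 3·22 + 3·30 = 240 + 93 + 74 + 33 + 66 + 90 = 596; overall_B = 596/15 = 39.7333.
Difference = 46.1333 − 39.7333 = 6.4000 ≈ 6.4.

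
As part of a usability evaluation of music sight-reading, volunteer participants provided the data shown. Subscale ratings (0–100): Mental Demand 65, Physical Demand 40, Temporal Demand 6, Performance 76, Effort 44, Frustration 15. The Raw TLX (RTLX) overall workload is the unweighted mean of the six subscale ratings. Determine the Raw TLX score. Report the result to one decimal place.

41.0

Sum of ratings = 65 + 40 + 6 + 76 + 44 + 15 = 246.
RTLX = 246 / 6 = 41.0000 ≈ 41.0.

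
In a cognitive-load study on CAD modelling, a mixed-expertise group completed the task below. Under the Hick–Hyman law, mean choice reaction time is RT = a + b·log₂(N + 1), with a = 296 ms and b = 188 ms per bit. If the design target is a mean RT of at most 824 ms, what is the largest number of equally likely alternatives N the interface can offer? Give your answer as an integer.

6

Set 296 + 188·log₂(N + 1) ≤ 824.
log₂(N + 1) ≤ (824 − 296) / 188 = 2.8085.
N + 1 ≤ 2^2.8085 = 7.0056.
N ≤ 6.0056, so the largest integer N is 6.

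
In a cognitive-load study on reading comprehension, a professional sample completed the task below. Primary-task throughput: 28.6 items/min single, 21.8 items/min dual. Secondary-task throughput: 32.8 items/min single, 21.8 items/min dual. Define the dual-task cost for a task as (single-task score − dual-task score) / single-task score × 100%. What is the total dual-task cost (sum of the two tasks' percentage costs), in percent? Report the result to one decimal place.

57.3

Primary cost = (28.6 − 21.8) / 28.6 × 100% = 23.7762%.
Secondary cost = (32.8 − 21.8) / 32.8 × 100% = 33.5366%.
Total = 23.7762% + 33.5366% = 57.3128% ≈ 57.3%.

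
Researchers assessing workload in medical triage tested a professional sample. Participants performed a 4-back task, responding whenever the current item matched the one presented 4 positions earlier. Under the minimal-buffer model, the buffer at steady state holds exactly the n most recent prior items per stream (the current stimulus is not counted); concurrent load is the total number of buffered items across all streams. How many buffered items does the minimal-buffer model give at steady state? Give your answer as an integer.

4

The buffer holds the 4 most recent prior items.
Steady-state concurrent load = 4 items.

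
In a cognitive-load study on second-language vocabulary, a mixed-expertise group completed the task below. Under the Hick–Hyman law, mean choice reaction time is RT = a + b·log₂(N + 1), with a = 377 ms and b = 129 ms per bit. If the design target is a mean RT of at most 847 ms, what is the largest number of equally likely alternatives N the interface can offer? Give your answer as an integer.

Set 377 + 129·log₂(N + 1) ≤ 847.
log₂(N + 1) ≤ (847 − 377) / 129 = 3.6434.
N + 1 ≤ 2^3.6434 = 12.4960.
N ≤ 11.4960, so the largest integer N is 11.

11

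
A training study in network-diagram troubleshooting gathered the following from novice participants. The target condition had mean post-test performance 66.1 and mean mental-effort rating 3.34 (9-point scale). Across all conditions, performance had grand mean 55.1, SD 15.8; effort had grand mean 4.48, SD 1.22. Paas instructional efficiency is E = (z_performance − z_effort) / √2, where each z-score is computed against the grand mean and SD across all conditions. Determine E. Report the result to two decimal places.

z_performance = (66.1 − 55.1) / 15.8 = 11.0000 / 15.8 = 0.6962.
z_effort = (3.34 − 4.48) / 1.22 = -1.1400 / 1.22 = -0.9344.
z_P − z_E = 0.6962 − (-0.9344) = 1.6306.
E = 1.6306 / √2 = 1.6306 / 1.41421 = 1.1530 ≈ 1.15.

1.15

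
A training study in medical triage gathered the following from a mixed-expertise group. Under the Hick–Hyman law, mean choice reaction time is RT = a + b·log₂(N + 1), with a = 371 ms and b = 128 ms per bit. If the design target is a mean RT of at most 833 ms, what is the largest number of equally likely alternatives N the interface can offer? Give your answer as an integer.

11

Set 371 + 128·log₂(N + 1) ≤ 833.
log₂(N + 1) ≤ (833 − 371) / 128 = 3.6094.
N + 1 ≤ 2^3.6094 = 12.2050.
N ≤ 11.2050, so the largest integer N is 11.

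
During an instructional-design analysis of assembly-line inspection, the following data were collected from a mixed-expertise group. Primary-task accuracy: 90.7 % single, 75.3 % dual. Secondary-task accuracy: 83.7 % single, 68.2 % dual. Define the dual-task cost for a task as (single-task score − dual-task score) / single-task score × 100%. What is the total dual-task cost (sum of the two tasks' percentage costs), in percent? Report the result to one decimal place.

35.5

Primary cost = (90.7 − 75.3) / 90.7 × 100% = 16.9791%.
Secondary cost = (83.7 − 68.2) / 83.7 × 100% = 18.5185%.
Total = 16.9791% + 18.5185% = 35.4976% ≈ 35.5%.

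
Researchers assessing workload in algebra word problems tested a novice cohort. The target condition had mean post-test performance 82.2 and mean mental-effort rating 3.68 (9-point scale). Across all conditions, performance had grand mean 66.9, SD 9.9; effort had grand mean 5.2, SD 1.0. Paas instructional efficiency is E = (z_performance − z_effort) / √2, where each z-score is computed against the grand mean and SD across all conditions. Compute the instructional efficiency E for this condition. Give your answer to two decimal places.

2.17

z_performance = (82.2 − 66.9) / 9.9 = 15.3000 / 9.9 = 1.5455.
z_effort = (3.68 − 5.2) / 1.0 = -1.5200 / 1.0 = -1.5200.
z_P − z_E = 1.5455 − (-1.5200) = 3.0655.
E = 3.0655 / √2 = 3.0655 / 1.41421 = 2.1676 ≈ 2.17.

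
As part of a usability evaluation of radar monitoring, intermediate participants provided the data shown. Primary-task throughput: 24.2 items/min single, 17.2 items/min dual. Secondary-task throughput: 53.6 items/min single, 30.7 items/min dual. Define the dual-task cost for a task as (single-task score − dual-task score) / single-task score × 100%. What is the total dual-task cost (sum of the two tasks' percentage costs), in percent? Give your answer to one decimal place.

71.6

Primary cost = (24.2 − 17.2) / 24.2 × 100% = 28.9256%.
Secondary cost = (53.6 − 30.7) / 53.6 × 100% = 42.7239%.
Total = 28.9256% + 42.7239% = 71.6495% ≈ 71.6%.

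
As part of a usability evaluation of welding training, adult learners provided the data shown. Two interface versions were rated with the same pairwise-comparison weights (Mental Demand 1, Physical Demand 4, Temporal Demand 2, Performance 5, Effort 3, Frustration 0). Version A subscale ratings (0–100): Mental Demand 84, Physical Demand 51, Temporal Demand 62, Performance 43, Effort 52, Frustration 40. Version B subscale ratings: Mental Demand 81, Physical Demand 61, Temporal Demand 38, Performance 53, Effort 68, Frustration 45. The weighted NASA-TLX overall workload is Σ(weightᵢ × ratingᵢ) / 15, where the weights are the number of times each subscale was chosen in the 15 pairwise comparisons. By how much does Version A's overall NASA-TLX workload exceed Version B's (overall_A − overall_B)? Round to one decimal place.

-5.8

Version A weighted sum = 1·84 + 4·51 + 2·62 + 5·43 + 3·52 + 0·40 = 84 + 204 + 124 + 215 + 156 + 0 = 783; overall_A = 783/15 = 52.2000.
Version B weighted sum = 1·81 + 4·61 + 2·38 + 5·53 + 3·68 + 0·45 = 81 + 244 + 76 + 265 + 204 + 0 = 870; overall_B = 870/15 = 58.0000.
Difference = 52.2000 − 58.0000 = -5.8000 ≈ -5.8.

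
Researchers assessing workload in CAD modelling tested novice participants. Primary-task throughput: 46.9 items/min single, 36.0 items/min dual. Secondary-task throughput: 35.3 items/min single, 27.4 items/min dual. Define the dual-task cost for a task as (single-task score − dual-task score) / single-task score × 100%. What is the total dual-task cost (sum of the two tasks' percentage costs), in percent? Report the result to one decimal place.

Primary cost = (46.9 − 36.0) / 46.9 × 100% = 23.2409%.
Secondary cost = (35.3 − 27.4) / 35.3 × 100% = 22.3796%.
Total = 23.2409% + 22.3796% = 45.6205% ≈ 45.6%.

45.6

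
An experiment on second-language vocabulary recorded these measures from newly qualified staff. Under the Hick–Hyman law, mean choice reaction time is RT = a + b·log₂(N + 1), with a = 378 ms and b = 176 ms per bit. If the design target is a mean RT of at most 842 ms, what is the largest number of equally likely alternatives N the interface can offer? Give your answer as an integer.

5

Set 378 + 176·log₂(N + 1) ≤ 842.
log₂(N + 1) ≤ (842 − 378) / 176 = 2.6364.
N + 1 ≤ 2^2.6364 = 6.2178.
N ≤ 5.2178, so the largest integer N is 5.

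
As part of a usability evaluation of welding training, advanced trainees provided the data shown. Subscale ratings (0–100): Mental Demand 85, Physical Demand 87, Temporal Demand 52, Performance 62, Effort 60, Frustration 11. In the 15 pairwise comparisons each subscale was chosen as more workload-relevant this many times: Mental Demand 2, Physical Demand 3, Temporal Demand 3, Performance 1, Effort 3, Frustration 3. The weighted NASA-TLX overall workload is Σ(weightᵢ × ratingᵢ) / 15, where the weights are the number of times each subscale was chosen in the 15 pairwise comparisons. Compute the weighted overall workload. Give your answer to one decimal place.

57.5

The tallies are the weights (they sum to 15).
Weighted sum = 2·85 + 3·87 + 3·52 + 1·62 + 3·60 + 3·11
            = 170 + 261 + 156 + 62 + 180 + 33 = 862.
Overall workload = 862 / 15 = 57.4667 ≈ 57.5.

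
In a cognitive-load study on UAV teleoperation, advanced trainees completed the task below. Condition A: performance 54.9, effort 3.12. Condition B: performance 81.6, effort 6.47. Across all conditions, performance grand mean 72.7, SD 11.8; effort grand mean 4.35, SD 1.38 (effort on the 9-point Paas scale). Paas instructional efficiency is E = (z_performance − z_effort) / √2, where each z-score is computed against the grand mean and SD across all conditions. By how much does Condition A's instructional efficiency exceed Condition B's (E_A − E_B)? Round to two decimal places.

Condition A: z_P = (54.9 − 72.7)/11.8 = -1.5085; z_E = (3.12 − 4.35)/1.38 = -0.8913; E_A = (-1.5085 − (-0.8913))/√2 = -0.4364.
Condition B: z_P = (81.6 − 72.7)/11.8 = 0.7542; z_E = (6.47 − 4.35)/1.38 = 1.5362; E_B = (0.7542 − 1.5362)/√2 = -0.5530.
E_A − E_B = -0.4364 − (-0.5530) = 0.1166 ≈ 0.12.

0.12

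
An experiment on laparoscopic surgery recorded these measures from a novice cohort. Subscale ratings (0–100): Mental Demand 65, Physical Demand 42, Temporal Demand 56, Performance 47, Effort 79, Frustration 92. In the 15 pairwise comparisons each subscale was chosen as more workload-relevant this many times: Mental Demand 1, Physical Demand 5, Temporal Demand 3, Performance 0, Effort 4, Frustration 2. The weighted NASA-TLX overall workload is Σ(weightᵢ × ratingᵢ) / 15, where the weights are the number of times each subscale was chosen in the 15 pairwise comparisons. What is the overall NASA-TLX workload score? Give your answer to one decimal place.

The tallies are the weights (they sum to 15).
Weighted sum = 1·65 + 5·42 + 3·56 + 0·47 + 4·79 + 2·92
            = 65 + 210 + 168 + 0 + 316 + 184 = 943.
Overall workload = 943 / 15 = 62.8667 ≈ 62.9.

62.9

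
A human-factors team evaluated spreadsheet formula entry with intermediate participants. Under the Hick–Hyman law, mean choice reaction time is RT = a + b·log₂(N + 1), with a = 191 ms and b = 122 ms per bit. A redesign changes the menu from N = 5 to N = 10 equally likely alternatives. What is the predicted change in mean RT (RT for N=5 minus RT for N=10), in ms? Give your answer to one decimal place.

-106.7

RT(5) = 191 + 122·log₂(6) = 191 + 122·2.5850 = 506.3700 ms.
RT(10) = 191 + 122·log₂(11) = 191 + 122·3.4594 = 613.0468 ms.
Difference = 506.3700 − 613.0468 = -106.6768 ≈ -106.7 ms.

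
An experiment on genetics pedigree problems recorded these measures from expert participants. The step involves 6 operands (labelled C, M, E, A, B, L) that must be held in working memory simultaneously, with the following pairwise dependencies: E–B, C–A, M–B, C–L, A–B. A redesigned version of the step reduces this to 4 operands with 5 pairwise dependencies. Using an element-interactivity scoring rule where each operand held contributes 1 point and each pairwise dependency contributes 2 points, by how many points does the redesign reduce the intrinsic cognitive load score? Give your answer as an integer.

Original: 6 × 1 + 5 × 2 = 6 + 10 = 16.
Redesigned: 4 × 1 + 5 × 2 = 4 + 10 = 14.
Reduction = 16 − 14 = 2.

2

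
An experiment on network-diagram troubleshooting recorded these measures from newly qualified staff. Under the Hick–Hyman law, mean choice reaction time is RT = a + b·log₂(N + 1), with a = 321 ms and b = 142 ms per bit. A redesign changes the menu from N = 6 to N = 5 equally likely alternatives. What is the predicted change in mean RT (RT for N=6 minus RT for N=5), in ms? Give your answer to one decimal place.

31.6

RT(6) = 321 + 142·log₂(7) = 321 + 142·2.8074 = 719.6508 ms.
RT(5) = 321 + 142·log₂(6) = 321 + 142·2.5850 = 688.0700 ms.
Difference = 719.6508 − 688.0700 = 31.5808 ≈ 31.6 ms.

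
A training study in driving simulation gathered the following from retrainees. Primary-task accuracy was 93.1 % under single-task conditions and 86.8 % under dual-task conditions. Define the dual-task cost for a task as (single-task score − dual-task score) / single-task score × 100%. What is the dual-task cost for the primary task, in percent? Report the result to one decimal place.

6.8

Cost = (93.1 − 86.8) / 93.1 × 100%
     = 6.3000 / 93.1 × 100% = 6.7669%.
≈ 6.8%.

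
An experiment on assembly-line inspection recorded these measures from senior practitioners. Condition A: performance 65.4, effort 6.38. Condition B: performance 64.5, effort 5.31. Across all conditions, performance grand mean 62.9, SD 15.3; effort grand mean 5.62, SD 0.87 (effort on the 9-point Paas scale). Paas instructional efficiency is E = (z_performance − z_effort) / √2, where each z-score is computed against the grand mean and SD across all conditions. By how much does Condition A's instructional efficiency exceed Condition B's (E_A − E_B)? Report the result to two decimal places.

-0.83

Condition A: z_P = (65.4 − 62.9)/15.3 = 0.1634; z_E = (6.38 − 5.62)/0.87 = 0.8736; E_A = (0.1634 − 0.8736)/√2 = -0.5022.
Condition B: z_P = (64.5 − 62.9)/15.3 = 0.1046; z_E = (5.31 − 5.62)/0.87 = -0.3563; E_B = (0.1046 − (-0.3563))/√2 = 0.3259.
E_A − E_B = -0.5022 − 0.3259 = -0.8281 ≈ -0.83.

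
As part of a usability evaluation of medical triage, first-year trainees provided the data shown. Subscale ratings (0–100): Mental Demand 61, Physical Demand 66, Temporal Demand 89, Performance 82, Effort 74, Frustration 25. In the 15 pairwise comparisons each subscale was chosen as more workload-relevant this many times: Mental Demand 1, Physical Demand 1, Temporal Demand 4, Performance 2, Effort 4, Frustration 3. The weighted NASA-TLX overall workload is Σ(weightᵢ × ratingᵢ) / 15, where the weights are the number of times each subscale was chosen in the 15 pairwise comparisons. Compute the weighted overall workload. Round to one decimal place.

67.9

The tallies are the weights (they sum to 15).
Weighted sum = 1·61 + 1·66 + 4·89 + 2·82 + 4·74 + 3·25
            = 61 + 66 + 356 + 164 + 296 + 75 = 1018.
Overall workload = 1018 / 15 = 67.8667 ≈ 67.9.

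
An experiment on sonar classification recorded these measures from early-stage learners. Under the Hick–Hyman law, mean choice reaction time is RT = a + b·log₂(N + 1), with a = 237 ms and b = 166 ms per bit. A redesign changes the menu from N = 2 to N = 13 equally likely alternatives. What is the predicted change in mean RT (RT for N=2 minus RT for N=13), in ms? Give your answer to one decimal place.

-368.9

RT(2) = 237 + 166·log₂(3) = 237 + 166·1.5850 = 500.1100 ms.
RT(13) = 237 + 166·log₂(14) = 237 + 166·3.8074 = 869.0284 ms.
Difference = 500.1100 − 869.0284 = -368.9184 ≈ -368.9 ms.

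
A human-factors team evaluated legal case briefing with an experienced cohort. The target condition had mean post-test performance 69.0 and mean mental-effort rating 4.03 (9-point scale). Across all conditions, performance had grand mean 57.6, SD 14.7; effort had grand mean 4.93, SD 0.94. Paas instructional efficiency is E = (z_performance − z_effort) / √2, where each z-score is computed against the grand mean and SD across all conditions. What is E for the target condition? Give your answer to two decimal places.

z_performance = (69.0 − 57.6) / 14.7 = 11.4000 / 14.7 = 0.7755.
z_effort = (4.03 − 4.93) / 0.94 = -0.9000 / 0.94 = -0.9574.
z_P − z_E = 0.7755 − (-0.9574) = 1.7329.
E = 1.7329 / √2 = 1.7329 / 1.41421 = 1.2253 ≈ 1.23.

1.23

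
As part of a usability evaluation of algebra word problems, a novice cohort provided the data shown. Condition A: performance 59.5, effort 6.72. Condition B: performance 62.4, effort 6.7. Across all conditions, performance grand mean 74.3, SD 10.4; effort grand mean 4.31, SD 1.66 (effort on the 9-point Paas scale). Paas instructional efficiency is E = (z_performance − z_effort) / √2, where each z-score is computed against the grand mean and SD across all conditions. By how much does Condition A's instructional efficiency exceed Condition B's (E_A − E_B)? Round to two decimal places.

-0.21

Condition A: z_P = (59.5 − 74.3)/10.4 = -1.4231; z_E = (6.72 − 4.31)/1.66 = 1.4518; E_A = (-1.4231 − 1.4518)/√2 = -2.0329.
Condition B: z_P = (62.4 − 74.3)/10.4 = -1.1442; z_E = (6.7 − 4.31)/1.66 = 1.4398; E_B = (-1.1442 − 1.4398)/√2 = -1.8272.
E_A − E_B = -2.0329 − (-1.8272) = -0.2057 ≈ -0.21.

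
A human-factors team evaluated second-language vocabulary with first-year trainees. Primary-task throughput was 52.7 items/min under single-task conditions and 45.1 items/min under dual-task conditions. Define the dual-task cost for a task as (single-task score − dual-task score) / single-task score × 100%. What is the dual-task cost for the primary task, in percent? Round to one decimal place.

Cost = (52.7 − 45.1) / 52.7 × 100%
     = 7.6000 / 52.7 × 100% = 14.4213%.
≈ 14.4%.

14.4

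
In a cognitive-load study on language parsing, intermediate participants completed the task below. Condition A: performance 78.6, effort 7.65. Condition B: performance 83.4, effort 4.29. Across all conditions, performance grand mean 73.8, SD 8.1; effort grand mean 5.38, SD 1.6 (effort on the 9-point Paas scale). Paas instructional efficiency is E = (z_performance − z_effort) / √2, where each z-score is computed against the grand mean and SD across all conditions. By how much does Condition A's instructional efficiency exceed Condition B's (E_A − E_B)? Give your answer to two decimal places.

-1.90

Condition A: z_P = (78.6 − 73.8)/8.1 = 0.5926; z_E = (7.65 − 5.38)/1.6 = 1.4188; E_A = (0.5926 − 1.4188)/√2 = -0.5842.
Condition B: z_P = (83.4 − 73.8)/8.1 = 1.1852; z_E = (4.29 − 5.38)/1.6 = -0.6812; E_B = (1.1852 − (-0.6812))/√2 = 1.3197.
E_A − E_B = -0.5842 − 1.3197 = -1.9039 ≈ -1.90.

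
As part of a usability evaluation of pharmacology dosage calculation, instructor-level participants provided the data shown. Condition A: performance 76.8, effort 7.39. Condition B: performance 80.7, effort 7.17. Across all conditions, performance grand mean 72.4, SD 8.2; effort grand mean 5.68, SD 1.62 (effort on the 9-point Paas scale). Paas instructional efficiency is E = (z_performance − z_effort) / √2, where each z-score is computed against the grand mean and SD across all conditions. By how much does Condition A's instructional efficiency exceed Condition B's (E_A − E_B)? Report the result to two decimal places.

Condition A: z_P = (76.8 − 72.4)/8.2 = 0.5366; z_E = (7.39 − 5.68)/1.62 = 1.0556; E_A = (0.5366 − 1.0556)/√2 = -0.3670.
Condition B: z_P = (80.7 − 72.4)/8.2 = 1.0122; z_E = (7.17 − 5.68)/1.62 = 0.9198; E_B = (1.0122 − 0.9198)/√2 = 0.0653.
E_A − E_B = -0.3670 − 0.0653 = -0.4323 ≈ -0.43.

-0.43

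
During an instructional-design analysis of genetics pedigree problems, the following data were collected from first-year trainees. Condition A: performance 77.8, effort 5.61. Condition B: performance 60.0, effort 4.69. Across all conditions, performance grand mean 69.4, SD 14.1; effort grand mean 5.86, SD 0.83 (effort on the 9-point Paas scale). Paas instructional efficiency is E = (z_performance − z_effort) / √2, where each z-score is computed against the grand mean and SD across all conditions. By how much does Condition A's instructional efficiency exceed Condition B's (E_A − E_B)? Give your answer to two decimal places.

0.11

Condition A: z_P = (77.8 − 69.4)/14.1 = 0.5957; z_E = (5.61 − 5.86)/0.83 = -0.3012; E_A = (0.5957 − (-0.3012))/√2 = 0.6342.
Condition B: z_P = (60.0 − 69.4)/14.1 = -0.6667; z_E = (4.69 − 5.86)/0.83 = -1.4096; E_B = (-0.6667 − (-1.4096))/√2 = 0.5253.
E_A − E_B = 0.6342 − 0.5253 = 0.1089 ≈ 0.11.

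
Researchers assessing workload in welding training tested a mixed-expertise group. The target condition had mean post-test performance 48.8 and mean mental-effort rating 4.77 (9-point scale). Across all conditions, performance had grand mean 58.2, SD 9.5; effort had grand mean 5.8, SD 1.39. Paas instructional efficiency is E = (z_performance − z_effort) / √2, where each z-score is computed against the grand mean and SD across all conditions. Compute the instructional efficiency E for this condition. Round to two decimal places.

z_performance = (48.8 − 58.2) / 9.5 = -9.4000 / 9.5 = -0.9895.
z_effort = (4.77 − 5.8) / 1.39 = -1.0300 / 1.39 = -0.7410.
z_P − z_E = -0.9895 − (-0.7410) = -0.2485.
E = -0.2485 / √2 = -0.2485 / 1.41421 = -0.1757 ≈ -0.18.

-0.18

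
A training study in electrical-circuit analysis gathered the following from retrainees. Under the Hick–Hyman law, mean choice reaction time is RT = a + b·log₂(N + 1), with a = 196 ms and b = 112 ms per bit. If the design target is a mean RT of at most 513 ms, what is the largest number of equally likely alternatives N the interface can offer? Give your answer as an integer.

6

Set 196 + 112·log₂(N + 1) ≤ 513.
log₂(N + 1) ≤ (513 − 196) / 112 = 2.8304.
N + 1 ≤ 2^2.8304 = 7.1127.
N ≤ 6.1127, so the largest integer N is 6.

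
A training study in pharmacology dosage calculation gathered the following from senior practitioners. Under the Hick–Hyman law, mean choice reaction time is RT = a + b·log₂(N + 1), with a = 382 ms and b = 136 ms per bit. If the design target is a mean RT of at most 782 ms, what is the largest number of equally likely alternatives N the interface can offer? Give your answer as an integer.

Set 382 + 136·log₂(N + 1) ≤ 782.
log₂(N + 1) ≤ (782 − 382) / 136 = 2.9412.
N + 1 ≤ 2^2.9412 = 7.6805.
N ≤ 6.6805, so the largest integer N is 6.

6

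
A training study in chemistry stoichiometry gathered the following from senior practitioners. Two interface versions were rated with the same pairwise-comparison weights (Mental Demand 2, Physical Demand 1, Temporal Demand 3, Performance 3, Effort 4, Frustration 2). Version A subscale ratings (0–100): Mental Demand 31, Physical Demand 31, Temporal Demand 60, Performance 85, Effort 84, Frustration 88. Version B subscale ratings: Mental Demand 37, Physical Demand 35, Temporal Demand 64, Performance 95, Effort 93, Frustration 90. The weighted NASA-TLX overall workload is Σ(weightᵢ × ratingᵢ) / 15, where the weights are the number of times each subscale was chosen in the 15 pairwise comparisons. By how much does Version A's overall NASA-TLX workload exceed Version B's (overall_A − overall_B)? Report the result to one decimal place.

Version A weighted sum = 2·31 + 1·31 + 3·60 + 3·85 + 4·84 + 2·88 = 62 + 31 + 180 + 255 + 336 + 176 = 1040; overall_A = 1040/15 = 69.3333.
Version B weighted sum = 2·37 + 1·35 + 3·64 + 3·95 + 4·93 + 2·90 = 74 + 35 + 192 + 285 + 372 + 180 = 1138; overall_B = 1138/15 = 75.8667.
Difference = 69.3333 − 75.8667 = -6.5334 ≈ -6.5.

-6.5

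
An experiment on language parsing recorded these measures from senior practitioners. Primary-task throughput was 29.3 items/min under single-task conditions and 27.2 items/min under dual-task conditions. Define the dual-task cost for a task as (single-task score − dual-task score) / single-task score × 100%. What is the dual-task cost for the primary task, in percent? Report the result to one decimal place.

7.2

Cost = (29.3 − 27.2) / 29.3 × 100%
     = 2.1000 / 29.3 × 100% = 7.1672%.
≈ 7.2%.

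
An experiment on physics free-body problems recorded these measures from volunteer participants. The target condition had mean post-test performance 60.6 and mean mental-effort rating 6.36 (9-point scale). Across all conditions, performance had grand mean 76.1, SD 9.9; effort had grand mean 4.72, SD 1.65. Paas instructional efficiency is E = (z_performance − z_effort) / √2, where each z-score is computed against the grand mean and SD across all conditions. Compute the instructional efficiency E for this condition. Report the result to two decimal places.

-1.81

z_performance = (60.6 − 76.1) / 9.9 = -15.5000 / 9.9 = -1.5657.
z_effort = (6.36 − 4.72) / 1.65 = 1.6400 / 1.65 = 0.9939.
z_P − z_E = -1.5657 − 0.9939 = -2.5596.
E = -2.5596 / √2 = -2.5596 / 1.41421 = -1.8099 ≈ -1.81.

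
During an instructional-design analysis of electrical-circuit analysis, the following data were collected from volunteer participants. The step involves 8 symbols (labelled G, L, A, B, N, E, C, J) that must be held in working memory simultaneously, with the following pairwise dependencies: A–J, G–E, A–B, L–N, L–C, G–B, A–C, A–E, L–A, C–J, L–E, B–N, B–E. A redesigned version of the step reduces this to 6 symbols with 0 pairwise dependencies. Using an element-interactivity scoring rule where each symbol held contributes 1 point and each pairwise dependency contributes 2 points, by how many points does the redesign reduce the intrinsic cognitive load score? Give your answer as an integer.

28

Original: 8 × 1 + 13 × 2 = 8 + 26 = 34.
Redesigned: 6 × 1 + 0 × 2 = 6 + 0 = 6.
Reduction = 34 − 6 = 28.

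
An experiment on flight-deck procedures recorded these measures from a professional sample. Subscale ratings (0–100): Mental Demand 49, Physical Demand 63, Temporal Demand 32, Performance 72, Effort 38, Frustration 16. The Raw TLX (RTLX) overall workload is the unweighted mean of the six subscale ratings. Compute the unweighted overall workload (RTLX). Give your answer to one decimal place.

Sum of ratings = 49 + 63 + 32 + 72 + 38 + 16 = 270.
RTLX = 270 / 6 = 45.0000 ≈ 45.0.

45.0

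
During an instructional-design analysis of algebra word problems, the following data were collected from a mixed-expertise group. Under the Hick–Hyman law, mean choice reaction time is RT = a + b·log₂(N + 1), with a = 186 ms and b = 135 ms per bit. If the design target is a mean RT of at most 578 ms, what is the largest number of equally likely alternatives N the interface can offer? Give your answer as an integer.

Set 186 + 135·log₂(N + 1) ≤ 578.
log₂(N + 1) ≤ (578 − 186) / 135 = 2.9037.
N + 1 ≤ 2^2.9037 = 7.4834.
N ≤ 6.4834, so the largest integer N is 6.

6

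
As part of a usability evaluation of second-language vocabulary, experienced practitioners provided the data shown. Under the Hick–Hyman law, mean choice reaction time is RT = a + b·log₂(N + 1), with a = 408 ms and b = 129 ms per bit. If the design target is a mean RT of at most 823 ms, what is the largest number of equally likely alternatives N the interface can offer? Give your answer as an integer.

8

Set 408 + 129·log₂(N + 1) ≤ 823.
log₂(N + 1) ≤ (823 − 408) / 129 = 3.2171.
N + 1 ≤ 2^3.2171 = 9.2992.
N ≤ 8.2992, so the largest integer N is 8.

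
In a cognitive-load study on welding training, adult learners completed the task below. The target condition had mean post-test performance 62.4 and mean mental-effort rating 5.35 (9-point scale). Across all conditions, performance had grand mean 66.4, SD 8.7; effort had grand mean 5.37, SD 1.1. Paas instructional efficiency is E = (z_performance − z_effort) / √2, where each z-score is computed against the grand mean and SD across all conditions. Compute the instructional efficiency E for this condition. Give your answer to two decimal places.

-0.31

z_performance = (62.4 − 66.4) / 8.7 = -4.0000 / 8.7 = -0.4598.
z_effort = (5.35 − 5.37) / 1.1 = -0.0200 / 1.1 = -0.0182.
z_P − z_E = -0.4598 − (-0.0182) = -0.4416.
E = -0.4416 / √2 = -0.4416 / 1.41421 = -0.3123 ≈ -0.31.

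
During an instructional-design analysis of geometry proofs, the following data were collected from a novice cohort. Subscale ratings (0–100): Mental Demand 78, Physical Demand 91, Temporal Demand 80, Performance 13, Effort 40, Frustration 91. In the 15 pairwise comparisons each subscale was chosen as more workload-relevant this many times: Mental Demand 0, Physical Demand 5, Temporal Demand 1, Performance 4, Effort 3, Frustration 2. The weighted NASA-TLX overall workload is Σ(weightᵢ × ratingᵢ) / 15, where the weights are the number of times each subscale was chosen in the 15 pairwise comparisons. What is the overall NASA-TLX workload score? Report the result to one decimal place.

The tallies are the weights (they sum to 15).
Weighted sum = 0·78 + 5·91 + 1·80 + 4·13 + 3·40 + 2·91
            = 0 + 455 + 80 + 52 + 120 + 182 = 889.
Overall workload = 889 / 15 = 59.2667 ≈ 59.3.

59.3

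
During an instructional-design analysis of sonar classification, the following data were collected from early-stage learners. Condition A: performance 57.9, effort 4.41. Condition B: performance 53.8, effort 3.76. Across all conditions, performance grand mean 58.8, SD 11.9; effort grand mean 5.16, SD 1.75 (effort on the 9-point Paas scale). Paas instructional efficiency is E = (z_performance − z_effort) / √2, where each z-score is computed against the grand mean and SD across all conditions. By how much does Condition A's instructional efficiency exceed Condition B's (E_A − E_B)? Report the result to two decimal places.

Condition A: z_P = (57.9 − 58.8)/11.9 = -0.0756; z_E = (4.41 − 5.16)/1.75 = -0.4286; E_A = (-0.0756 − (-0.4286))/√2 = 0.2496.
Condition B: z_P = (53.8 − 58.8)/11.9 = -0.4202; z_E = (3.76 − 5.16)/1.75 = -0.8000; E_B = (-0.4202 − (-0.8000))/√2 = 0.2686.
E_A − E_B = 0.2496 − 0.2686 = -0.0190 ≈ -0.02.

-0.02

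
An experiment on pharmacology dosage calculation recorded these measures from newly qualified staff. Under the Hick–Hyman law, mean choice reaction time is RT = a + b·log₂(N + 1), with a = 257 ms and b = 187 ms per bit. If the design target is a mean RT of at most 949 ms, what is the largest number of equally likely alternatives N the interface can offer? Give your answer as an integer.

12

Set 257 + 187·log₂(N + 1) ≤ 949.
log₂(N + 1) ≤ (949 − 257) / 187 = 3.7005.
N + 1 ≤ 2^3.7005 = 13.0005.
N ≤ 12.0005, so the largest integer N is 12.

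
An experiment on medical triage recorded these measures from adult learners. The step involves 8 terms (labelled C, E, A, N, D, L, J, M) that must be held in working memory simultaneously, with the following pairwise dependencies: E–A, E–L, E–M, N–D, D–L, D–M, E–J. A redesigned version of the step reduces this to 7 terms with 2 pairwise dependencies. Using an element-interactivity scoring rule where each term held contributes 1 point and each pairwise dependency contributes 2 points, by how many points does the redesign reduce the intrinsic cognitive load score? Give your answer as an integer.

Original: 8 × 1 + 7 × 2 = 8 + 14 = 22.
Redesigned: 7 × 1 + 2 × 2 = 7 + 4 = 11.
Reduction = 22 − 11 = 11.

11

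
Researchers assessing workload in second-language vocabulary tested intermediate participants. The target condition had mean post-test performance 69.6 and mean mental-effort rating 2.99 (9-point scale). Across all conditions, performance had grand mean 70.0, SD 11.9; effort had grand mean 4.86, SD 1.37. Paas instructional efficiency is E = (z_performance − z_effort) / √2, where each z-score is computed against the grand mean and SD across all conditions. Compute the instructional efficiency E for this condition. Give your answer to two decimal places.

0.94

z_performance = (69.6 − 70.0) / 11.9 = -0.4000 / 11.9 = -0.0336.
z_effort = (2.99 − 4.86) / 1.37 = -1.8700 / 1.37 = -1.3650.
z_P − z_E = -0.0336 − (-1.3650) = 1.3314.
E = 1.3314 / √2 = 1.3314 / 1.41421 = 0.9414 ≈ 0.94.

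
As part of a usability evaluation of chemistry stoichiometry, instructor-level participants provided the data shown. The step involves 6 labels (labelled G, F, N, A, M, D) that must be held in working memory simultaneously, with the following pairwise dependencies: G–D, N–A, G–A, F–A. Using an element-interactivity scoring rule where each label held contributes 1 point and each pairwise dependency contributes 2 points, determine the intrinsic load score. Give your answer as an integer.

14

Count of labels held simultaneously: 6.
Count of pairwise dependencies listed: 4.
Element contribution: 6 × 1 = 6.
Interaction contribution: 4 × 2 = 8.
Intrinsic load = 6 + 8 = 14.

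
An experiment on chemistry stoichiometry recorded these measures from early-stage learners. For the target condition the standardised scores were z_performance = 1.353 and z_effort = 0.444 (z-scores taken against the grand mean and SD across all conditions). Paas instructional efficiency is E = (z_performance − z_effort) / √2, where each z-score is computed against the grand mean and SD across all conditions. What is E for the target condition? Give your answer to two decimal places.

z_P − z_E = 1.353 − 0.444 = 0.9090.
E = 0.9090 / √2 = 0.9090 / 1.41421 = 0.6428 ≈ 0.64.

0.64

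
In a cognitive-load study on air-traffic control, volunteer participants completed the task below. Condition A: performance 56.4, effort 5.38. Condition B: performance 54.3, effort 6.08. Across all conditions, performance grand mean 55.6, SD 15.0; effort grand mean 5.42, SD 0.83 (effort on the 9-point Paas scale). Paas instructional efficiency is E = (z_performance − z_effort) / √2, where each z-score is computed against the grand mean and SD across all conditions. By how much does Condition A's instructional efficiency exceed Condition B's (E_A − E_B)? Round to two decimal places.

0.70

Condition A: z_P = (56.4 − 55.6)/15.0 = 0.0533; z_E = (5.38 − 5.42)/0.83 = -0.0482; E_A = (0.0533 − (-0.0482))/√2 = 0.0718.
Condition B: z_P = (54.3 − 55.6)/15.0 = -0.0867; z_E = (6.08 − 5.42)/0.83 = 0.7952; E_B = (-0.0867 − 0.7952)/√2 = -0.6236.
E_A − E_B = 0.0718 − (-0.6236) = 0.6954 ≈ 0.70.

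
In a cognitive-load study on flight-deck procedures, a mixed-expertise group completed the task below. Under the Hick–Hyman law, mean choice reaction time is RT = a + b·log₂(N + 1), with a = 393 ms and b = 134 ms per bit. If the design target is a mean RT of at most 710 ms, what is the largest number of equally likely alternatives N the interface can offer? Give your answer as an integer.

Set 393 + 134·log₂(N + 1) ≤ 710.
log₂(N + 1) ≤ (710 − 393) / 134 = 2.3657.
N + 1 ≤ 2^2.3657 = 5.1540.
N ≤ 4.1540, so the largest integer N is 4.

4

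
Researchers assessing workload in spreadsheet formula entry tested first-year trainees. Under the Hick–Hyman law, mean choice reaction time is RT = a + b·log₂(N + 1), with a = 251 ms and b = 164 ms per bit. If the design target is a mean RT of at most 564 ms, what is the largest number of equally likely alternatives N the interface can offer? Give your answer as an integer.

Set 251 + 164·log₂(N + 1) ≤ 564.
log₂(N + 1) ≤ (564 − 251) / 164 = 1.9085.
N + 1 ≤ 2^1.9085 = 3.7542.
N ≤ 2.7542, so the largest integer N is 2.

2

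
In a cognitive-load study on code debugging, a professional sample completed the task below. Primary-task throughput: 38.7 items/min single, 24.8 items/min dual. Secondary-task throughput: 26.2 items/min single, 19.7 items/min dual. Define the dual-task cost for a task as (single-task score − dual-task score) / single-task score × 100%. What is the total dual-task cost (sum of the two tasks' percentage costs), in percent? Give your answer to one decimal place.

Primary cost = (38.7 − 24.8) / 38.7 × 100% = 35.9173%.
Secondary cost = (26.2 − 19.7) / 26.2 × 100% = 24.8092%.
Total = 35.9173% + 24.8092% = 60.7265% ≈ 60.7%.

60.7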